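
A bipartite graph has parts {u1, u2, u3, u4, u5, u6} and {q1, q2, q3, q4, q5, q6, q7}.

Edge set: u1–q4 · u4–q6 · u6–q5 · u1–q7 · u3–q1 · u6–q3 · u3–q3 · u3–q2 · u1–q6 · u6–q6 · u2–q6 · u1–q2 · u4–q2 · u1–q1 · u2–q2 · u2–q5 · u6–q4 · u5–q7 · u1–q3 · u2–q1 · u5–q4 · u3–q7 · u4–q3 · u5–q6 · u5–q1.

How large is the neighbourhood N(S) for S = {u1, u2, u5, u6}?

The union of neighbours of {u1, u2, u5, u6} is {q1, q2, q3, q4, q5, q6, q7}, which has 7 elements.
Since |N(S)| = 7 ≥ |S| = 4, Hall's condition holds for this subset.

7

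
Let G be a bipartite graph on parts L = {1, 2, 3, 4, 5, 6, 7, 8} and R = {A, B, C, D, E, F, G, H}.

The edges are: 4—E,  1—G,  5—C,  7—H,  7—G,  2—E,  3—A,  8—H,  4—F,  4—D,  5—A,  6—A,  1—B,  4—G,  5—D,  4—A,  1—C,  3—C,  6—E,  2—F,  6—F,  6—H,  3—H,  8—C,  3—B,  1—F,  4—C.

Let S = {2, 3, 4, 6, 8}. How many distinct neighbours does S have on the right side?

8

The union of neighbours of {2, 3, 4, 6, 8} is {A, B, C, D, E, F, G, H}, which has 8 elements.
Since |N(S)| = 8 ≥ |S| = 5, Hall's condition holds for this subset.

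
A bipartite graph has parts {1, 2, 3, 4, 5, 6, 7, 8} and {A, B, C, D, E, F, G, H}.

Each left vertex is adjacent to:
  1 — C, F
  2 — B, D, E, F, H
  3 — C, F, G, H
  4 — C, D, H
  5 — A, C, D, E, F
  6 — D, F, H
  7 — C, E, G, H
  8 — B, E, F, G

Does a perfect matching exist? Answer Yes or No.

A valid assignment of size 8: 1-C, 2-H, 3-G, 4-D, 5-A, 6-F, 7-E, 8-B.
All 8 left vertices are covered.

Yes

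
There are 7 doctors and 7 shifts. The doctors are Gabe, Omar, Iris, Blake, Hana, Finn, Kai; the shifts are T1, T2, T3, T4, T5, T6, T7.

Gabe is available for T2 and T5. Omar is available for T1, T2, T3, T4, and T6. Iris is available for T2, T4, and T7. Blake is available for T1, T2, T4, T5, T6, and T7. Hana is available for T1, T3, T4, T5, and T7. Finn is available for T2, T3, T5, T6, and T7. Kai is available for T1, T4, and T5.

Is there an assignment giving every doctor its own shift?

Yes

For example, pair Gabe–T2, Omar–T4, Iris–T7, Blake–T6, Hana–T1, Finn–T3, Kai–T5.
All 7 doctors are covered.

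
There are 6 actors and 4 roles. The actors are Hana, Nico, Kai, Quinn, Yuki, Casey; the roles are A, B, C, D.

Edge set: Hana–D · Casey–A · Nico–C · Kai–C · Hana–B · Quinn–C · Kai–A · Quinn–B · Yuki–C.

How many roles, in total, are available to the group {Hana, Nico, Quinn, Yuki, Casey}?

4

The union of neighbours of {Hana, Nico, Quinn, Yuki, Casey} is {A, B, C, D}, which has 4 elements.
Since |N(S)| = 4 < |S| = 5, Hall's condition fails for this subset.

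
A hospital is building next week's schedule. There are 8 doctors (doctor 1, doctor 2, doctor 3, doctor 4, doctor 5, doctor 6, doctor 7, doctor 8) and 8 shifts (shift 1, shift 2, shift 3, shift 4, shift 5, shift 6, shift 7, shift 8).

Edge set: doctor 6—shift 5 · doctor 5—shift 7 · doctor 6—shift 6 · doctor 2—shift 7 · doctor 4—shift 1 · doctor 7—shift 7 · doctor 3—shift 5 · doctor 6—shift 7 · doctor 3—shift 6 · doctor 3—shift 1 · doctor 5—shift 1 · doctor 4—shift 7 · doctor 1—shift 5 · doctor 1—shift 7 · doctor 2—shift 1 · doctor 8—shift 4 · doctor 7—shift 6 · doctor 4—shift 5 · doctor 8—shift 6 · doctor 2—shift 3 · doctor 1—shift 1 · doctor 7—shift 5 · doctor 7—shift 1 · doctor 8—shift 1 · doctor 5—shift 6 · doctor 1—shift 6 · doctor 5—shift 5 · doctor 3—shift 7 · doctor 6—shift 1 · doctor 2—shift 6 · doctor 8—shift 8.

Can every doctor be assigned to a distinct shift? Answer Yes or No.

The set {doctor 1, doctor 3, doctor 4, doctor 5, doctor 6, doctor 7} has only 4 neighbours ({shift 1, shift 5, shift 6, shift 7}), so by Hall's theorem at most 6 of the 8 doctors can be matched.
Hence no matching covers every doctor.

No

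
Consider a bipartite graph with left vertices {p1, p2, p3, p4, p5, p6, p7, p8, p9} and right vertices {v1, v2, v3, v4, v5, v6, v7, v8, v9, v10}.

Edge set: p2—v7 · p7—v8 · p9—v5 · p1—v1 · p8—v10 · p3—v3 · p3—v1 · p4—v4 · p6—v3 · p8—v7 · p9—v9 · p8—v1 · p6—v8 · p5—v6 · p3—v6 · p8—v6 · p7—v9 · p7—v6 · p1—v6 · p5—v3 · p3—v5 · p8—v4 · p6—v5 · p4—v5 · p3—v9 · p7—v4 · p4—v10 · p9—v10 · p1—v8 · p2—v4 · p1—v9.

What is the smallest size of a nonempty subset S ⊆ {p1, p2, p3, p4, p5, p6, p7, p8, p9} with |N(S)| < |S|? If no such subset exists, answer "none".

none

A matching saturating every left vertex exists, for instance p1→v9, p2→v7, p3→v1, p4→v5, p5→v3, p6→v8, p7→v4, p8→v6, p9→v10.
By Hall's marriage theorem, this means |N(S)| ≥ |S| for every subset S, so no violating subset exists.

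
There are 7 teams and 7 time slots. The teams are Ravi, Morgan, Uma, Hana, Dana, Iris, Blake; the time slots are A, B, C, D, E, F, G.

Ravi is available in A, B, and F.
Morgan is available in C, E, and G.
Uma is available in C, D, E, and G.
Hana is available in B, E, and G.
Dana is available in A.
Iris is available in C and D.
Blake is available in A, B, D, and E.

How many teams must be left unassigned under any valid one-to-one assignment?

0

One maximum matching: Ravi→F, Morgan→C, Uma→G, Hana→E, Dana→A, Iris→D, Blake→B.
All 7 teams are matched, so no larger matching exists.
That matches 7 of the 7, leaving 0 unmatched; no matching can do better.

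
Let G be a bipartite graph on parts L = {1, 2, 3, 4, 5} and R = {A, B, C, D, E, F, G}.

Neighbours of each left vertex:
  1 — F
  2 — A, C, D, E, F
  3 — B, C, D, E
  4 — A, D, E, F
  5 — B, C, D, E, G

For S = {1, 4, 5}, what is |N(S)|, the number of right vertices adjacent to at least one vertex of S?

7

The union of neighbours of {1, 4, 5} is {A, B, C, D, E, F, G}, which has 7 elements.
Since |N(S)| = 7 ≥ |S| = 3, Hall's condition holds for this subset.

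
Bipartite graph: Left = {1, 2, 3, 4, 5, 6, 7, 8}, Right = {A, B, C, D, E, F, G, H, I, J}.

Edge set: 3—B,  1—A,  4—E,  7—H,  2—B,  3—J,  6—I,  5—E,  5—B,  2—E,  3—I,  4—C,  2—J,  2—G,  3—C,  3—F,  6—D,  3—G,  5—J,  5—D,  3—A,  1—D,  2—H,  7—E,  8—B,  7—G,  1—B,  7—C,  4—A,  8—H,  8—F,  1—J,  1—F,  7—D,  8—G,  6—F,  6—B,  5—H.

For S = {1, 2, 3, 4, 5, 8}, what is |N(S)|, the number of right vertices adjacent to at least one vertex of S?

The union of neighbours of {1, 2, 3, 4, 5, 8} is {A, B, C, D, E, F, G, H, I, J}, which has 10 elements.
Since |N(S)| = 10 ≥ |S| = 6, Hall's condition holds for this subset.

10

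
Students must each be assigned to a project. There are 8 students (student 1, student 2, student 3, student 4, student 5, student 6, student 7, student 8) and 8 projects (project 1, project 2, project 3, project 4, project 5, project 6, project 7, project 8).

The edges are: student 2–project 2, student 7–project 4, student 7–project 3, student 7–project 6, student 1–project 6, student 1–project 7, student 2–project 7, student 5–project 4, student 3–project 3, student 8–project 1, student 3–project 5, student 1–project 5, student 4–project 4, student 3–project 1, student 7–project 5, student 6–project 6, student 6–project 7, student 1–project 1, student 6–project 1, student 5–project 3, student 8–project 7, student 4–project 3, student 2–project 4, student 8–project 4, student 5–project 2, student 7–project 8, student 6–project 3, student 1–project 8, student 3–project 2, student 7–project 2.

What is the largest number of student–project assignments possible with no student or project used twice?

One maximum matching: student 1-project 8, student 2-project 7, student 3-project 5, student 4-project 3, student 5-project 2, student 6-project 1, student 7-project 6, student 8-project 4.
All 8 students are matched, so no larger matching exists.

8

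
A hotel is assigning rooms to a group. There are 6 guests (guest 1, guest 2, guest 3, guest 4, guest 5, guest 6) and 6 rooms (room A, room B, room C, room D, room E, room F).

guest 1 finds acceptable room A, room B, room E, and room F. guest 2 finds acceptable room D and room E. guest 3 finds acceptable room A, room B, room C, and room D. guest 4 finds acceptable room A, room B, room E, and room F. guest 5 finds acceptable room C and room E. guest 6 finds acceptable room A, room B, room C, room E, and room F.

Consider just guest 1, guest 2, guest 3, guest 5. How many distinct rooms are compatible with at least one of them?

6

The union of neighbours of {guest 1, guest 2, guest 3, guest 5} is {room A, room B, room C, room D, room E, room F}, which has 6 elements.
Since |N(S)| = 6 ≥ |S| = 4, Hall's condition holds for this subset.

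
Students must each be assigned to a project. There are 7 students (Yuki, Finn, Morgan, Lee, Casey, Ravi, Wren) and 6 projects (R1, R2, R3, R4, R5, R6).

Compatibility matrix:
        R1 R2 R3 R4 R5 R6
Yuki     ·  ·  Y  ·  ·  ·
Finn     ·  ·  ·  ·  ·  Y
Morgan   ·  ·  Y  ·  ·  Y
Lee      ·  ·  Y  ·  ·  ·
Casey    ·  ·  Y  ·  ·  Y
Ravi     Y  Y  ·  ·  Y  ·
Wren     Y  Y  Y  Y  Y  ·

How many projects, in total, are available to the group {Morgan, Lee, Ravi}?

The union of neighbours of {Morgan, Lee, Ravi} is {R1, R2, R3, R5, R6}, which has 5 elements.
Since |N(S)| = 5 ≥ |S| = 3, Hall's condition holds for this subset.

5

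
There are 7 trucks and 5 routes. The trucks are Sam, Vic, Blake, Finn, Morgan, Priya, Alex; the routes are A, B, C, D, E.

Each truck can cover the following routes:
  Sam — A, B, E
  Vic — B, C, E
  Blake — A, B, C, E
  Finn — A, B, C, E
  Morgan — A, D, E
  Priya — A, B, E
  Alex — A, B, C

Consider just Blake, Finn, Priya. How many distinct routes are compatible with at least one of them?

4

The union of neighbours of {Blake, Finn, Priya} is {A, B, C, E}, which has 4 elements.
Since |N(S)| = 4 ≥ |S| = 3, Hall's condition holds for this subset.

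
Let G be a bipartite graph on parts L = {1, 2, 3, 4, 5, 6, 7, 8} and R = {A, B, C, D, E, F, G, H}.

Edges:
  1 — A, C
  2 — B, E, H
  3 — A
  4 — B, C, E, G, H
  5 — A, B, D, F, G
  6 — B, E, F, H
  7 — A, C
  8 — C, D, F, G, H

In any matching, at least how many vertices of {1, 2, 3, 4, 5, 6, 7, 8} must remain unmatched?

1

One maximum matching: 1→C, 2→E, 3→A, 4→H, 5→B, 6→F, 8→G.
The set {1, 3, 7} has only 2 neighbours ({A, C}), so by Hall's theorem at most 7 of the 8 left vertices can be matched.
That matches 7 of the 8, leaving 1 unmatched; no matching can do better.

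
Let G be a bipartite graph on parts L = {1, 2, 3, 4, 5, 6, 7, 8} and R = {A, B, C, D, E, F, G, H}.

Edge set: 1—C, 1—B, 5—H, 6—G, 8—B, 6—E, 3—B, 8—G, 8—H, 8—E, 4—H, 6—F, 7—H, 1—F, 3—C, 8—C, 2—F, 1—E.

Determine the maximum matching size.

6

A valid assignment of size 6: 1→B, 2→F, 3→C, 4→H, 6→E, 8→G.
The set {4, 5, 7} has only 1 neighbour ({H}), so by Hall's theorem at most 6 of the 8 left vertices can be matched.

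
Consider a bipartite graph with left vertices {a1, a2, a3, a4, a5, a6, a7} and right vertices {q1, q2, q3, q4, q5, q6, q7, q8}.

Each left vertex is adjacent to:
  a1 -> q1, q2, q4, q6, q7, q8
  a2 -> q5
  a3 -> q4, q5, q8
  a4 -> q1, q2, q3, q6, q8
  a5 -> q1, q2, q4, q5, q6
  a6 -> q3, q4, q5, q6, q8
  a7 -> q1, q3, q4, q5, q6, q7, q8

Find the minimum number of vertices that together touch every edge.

A maximum matching has 7 edges (e.g. a1–q7, a2–q5, a3–q8, a4–q3, a5–q1, a6–q4, a7–q6).
By König's theorem the minimum vertex cover has the same size. One such cover is {a1, a2, a3, a4, a5, a6, a7}.

7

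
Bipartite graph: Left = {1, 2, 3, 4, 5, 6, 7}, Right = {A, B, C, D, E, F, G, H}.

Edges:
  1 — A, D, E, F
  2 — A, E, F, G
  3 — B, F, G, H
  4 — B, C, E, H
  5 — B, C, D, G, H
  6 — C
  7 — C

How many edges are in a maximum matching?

A valid assignment of size 6: 1→D, 2→E, 3→F, 4→B, 5→G, 6→C.
The set {6, 7} has only 1 neighbour ({C}), so by Hall's theorem at most 6 of the 7 left vertices can be matched.

6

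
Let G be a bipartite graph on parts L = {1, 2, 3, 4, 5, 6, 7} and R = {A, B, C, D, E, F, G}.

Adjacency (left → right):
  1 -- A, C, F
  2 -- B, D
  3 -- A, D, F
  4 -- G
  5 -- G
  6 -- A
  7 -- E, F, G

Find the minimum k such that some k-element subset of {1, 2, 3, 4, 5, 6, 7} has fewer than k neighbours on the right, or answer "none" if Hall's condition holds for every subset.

Take S = {4, 5}. Its neighbourhood is {G}, so |N(S)| = 1 < |S| = 2.
No single vertex violates Hall's condition since each has at least one neighbour, so 2 is the minimum.

2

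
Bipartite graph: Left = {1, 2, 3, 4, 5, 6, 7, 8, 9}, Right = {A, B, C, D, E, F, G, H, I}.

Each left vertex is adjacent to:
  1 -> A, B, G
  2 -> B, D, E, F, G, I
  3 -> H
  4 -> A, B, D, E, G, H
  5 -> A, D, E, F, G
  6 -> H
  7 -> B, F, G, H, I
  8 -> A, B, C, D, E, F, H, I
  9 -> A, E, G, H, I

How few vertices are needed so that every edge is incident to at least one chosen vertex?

8

The 8 edges 1–B, 2–F, 3–H, 4–D, 5–A, 7–I, 8–E, 9–G form a matching, so any vertex cover needs at least 8 vertices (one per matched edge).
Conversely {1, 2, 4, 5, 7, 8, 9, H} meets every edge and has exactly 8 vertices, so 8 is optimal.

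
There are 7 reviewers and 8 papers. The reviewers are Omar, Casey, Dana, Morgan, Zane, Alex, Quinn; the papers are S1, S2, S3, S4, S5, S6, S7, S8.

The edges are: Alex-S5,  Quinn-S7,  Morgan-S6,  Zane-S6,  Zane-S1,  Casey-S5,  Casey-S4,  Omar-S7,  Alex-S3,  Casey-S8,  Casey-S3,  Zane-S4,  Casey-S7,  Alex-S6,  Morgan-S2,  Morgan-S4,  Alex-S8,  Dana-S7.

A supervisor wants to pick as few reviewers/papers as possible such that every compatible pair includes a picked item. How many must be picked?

{Casey, Morgan, Zane, Alex, S7} is a vertex cover of size 5: every edge has an endpoint in this set.
No smaller cover exists because Omar–S7, Casey–S3, Morgan–S2, Zane–S4, Alex–S8 is a matching of size 5, and a cover must include an endpoint of each of these disjoint edges (König's theorem).

5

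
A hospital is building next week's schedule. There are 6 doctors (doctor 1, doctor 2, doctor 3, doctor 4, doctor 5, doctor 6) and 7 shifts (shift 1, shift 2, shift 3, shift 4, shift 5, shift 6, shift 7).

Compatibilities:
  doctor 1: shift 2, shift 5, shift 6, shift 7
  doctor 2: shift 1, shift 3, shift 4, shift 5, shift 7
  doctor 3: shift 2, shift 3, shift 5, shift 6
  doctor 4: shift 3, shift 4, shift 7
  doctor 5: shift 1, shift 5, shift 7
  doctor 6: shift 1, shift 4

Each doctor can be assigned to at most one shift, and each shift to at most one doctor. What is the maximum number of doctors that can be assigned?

For example, pair doctor 1-shift 5, doctor 2-shift 7, doctor 3-shift 6, doctor 4-shift 3, doctor 5-shift 1, doctor 6-shift 4.
This saturates every doctor, so 6 is the maximum.

6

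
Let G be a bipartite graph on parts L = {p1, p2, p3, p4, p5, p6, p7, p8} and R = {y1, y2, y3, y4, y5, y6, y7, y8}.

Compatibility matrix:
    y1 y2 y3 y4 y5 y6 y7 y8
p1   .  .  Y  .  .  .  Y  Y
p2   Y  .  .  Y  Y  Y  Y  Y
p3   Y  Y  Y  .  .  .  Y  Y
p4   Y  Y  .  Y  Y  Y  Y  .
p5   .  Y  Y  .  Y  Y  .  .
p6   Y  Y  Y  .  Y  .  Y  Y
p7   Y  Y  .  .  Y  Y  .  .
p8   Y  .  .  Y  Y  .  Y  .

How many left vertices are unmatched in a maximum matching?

A valid assignment of size 8: p1→y8, p2→y6, p3→y1, p4→y4, p5→y5, p6→y3, p7→y2, p8→y7.
This saturates every left vertex, so 8 is the maximum.
That matches 8 of the 8, leaving 0 unmatched; no matching can do better.

0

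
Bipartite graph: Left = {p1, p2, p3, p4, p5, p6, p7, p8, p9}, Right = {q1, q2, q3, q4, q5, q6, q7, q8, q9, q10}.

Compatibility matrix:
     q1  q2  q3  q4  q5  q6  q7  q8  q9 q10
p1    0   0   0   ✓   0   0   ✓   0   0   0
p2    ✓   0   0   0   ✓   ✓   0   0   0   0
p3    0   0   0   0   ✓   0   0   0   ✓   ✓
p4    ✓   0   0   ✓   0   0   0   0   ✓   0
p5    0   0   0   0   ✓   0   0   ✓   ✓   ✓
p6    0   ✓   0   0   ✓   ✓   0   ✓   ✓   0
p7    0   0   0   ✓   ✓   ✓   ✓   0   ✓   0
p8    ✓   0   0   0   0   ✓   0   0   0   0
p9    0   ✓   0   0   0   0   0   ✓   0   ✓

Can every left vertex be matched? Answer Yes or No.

One maximum matching: p1→q7, p2→q6, p3→q10, p4→q4, p5→q5, p6→q2, p7→q9, p8→q1, p9→q8.
All 9 left vertices are covered.

Yes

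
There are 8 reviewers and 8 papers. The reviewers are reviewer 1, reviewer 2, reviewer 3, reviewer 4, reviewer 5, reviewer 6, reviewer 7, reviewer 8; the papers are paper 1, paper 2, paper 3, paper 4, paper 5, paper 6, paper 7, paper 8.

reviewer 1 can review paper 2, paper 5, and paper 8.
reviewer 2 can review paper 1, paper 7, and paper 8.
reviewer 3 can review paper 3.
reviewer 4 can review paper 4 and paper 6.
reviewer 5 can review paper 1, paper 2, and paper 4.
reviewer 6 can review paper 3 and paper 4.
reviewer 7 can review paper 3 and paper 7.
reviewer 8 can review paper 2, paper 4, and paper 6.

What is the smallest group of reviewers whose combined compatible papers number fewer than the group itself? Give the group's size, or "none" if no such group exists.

none

A matching saturating every reviewer exists, for instance reviewer 1→paper 5, reviewer 2→paper 8, reviewer 3→paper 3, reviewer 4→paper 6, reviewer 5→paper 1, reviewer 6→paper 4, reviewer 7→paper 7, reviewer 8→paper 2.
By Hall's marriage theorem, this means |N(S)| ≥ |S| for every subset S, so no violating subset exists.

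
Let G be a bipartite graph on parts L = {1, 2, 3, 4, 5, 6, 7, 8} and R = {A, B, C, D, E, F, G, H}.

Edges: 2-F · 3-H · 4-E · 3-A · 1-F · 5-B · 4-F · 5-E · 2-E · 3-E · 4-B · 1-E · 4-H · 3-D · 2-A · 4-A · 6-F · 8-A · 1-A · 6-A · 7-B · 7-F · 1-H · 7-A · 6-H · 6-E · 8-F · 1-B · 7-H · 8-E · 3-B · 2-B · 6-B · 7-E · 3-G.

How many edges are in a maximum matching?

A valid assignment of size 6: 1-E, 2-F, 3-G, 4-H, 5-B, 6-A.
The set {1, 2, 4, 5, 6, 7, 8} has only 5 neighbours ({A, B, E, F, H}), so by Hall's theorem at most 6 of the 8 left vertices can be matched.

6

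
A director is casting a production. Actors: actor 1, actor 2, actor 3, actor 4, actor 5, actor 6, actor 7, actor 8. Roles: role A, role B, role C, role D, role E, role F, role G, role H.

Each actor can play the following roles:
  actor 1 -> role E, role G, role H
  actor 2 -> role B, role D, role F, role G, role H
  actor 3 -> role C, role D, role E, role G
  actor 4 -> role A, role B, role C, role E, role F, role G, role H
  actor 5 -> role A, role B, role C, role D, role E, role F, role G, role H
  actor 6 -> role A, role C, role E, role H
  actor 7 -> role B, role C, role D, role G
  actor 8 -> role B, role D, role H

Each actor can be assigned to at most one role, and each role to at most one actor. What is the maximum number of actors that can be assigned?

8

A valid assignment of size 8: actor 1-role E, actor 2-role H, actor 3-role G, actor 4-role F, actor 5-role C, actor 6-role A, actor 7-role B, actor 8-role D.
This saturates every actor, so 8 is the maximum.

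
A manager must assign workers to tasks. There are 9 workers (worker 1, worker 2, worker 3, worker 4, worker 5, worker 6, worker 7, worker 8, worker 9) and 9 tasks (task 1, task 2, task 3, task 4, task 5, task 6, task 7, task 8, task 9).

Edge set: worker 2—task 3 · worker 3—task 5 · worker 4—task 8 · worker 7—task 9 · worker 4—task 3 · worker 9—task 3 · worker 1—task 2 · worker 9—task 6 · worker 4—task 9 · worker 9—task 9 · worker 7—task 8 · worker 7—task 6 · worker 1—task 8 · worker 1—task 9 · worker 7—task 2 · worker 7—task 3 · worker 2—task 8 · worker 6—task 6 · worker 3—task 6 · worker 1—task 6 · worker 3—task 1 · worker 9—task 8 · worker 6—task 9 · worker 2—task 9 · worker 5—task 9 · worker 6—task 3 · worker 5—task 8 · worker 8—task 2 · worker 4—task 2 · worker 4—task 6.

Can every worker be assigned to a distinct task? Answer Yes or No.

The set {worker 1, worker 2, worker 4, worker 5, worker 6, worker 7, worker 8, worker 9} has only 5 neighbours ({task 2, task 3, task 6, task 8, task 9}), so by Hall's theorem at most 6 of the 9 workers can be matched.
Hence no matching covers every worker.

No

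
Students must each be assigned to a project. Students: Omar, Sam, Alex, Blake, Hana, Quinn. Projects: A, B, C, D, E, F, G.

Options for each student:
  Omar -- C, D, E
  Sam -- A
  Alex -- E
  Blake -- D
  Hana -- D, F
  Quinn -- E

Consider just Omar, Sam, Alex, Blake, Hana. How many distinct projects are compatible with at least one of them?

5

The union of neighbours of {Omar, Sam, Alex, Blake, Hana} is {A, C, D, E, F}, which has 5 elements.
Since |N(S)| = 5 ≥ |S| = 5, Hall's condition holds for this subset.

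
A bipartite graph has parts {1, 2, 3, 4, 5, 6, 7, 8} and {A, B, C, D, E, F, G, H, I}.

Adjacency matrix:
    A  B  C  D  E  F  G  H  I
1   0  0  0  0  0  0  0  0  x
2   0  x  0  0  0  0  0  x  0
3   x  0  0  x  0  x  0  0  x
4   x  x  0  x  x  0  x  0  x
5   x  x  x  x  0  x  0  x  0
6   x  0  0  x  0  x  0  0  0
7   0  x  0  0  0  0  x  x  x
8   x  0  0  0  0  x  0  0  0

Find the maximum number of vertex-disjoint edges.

For example, pair 1-I, 2-B, 3-A, 4-E, 5-H, 6-D, 7-G, 8-F.
All 8 left vertices are matched, so no larger matching exists.

8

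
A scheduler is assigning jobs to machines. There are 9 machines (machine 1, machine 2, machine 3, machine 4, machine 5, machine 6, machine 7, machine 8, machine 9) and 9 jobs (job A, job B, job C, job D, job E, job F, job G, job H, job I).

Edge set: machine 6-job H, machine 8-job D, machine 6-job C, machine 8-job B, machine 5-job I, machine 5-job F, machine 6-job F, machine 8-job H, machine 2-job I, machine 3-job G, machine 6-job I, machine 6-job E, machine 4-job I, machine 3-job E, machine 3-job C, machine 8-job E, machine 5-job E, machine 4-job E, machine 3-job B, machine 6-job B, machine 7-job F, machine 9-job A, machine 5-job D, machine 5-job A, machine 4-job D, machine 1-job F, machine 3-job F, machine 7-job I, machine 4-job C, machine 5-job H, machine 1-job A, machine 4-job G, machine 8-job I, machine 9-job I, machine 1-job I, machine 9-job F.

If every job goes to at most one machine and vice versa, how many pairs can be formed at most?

One maximum matching: machine 1→job A, machine 2→job I, machine 3→job G, machine 4→job C, machine 5→job H, machine 6→job B, machine 7→job F, machine 8→job D.
The set {machine 1, machine 2, machine 7, machine 9} has only 3 neighbours ({job A, job F, job I}), so by Hall's theorem at most 8 of the 9 machines can be matched.

8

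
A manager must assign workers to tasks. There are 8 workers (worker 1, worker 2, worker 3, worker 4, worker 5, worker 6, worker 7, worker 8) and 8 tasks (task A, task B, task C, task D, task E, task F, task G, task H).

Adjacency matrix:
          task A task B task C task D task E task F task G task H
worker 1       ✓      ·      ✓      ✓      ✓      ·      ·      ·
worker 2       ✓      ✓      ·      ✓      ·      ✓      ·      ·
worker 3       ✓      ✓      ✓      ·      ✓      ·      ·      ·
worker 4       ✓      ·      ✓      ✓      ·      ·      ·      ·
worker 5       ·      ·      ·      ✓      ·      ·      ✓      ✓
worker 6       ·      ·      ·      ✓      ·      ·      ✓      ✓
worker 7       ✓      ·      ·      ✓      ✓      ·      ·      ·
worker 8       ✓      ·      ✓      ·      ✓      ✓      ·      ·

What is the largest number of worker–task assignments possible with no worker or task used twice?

8

A valid assignment of size 8: worker 1–task C, worker 2–task F, worker 3–task B, worker 4–task A, worker 5–task H, worker 6–task G, worker 7–task D, worker 8–task E.
All 8 workers are matched, so no larger matching exists.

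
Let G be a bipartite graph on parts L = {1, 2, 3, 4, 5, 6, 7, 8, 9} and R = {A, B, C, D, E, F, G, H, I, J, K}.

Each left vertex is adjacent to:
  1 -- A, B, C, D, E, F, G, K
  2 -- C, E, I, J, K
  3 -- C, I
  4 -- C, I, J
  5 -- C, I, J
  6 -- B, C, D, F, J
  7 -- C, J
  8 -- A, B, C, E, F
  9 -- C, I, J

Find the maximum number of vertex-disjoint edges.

One maximum matching: 1-G, 2-K, 3-I, 4-C, 5-J, 6-B, 8-A.
The set {3, 4, 5, 7, 9} has only 3 neighbours ({C, I, J}), so by Hall's theorem at most 7 of the 9 left vertices can be matched.

7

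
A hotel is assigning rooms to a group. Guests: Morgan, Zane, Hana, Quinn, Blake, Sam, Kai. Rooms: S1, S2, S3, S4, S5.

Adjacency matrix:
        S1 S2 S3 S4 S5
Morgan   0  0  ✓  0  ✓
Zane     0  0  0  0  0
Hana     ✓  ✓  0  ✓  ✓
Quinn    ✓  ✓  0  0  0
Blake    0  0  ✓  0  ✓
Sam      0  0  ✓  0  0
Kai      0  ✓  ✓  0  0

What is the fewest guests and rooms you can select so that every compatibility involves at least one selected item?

5

The 5 edges Morgan–S5, Hana–S4, Quinn–S1, Blake–S3, Kai–S2 form a matching, so any vertex cover needs at least 5 vertices (one per matched edge).
Conversely {Hana, Quinn, Kai, S3, S5} meets every edge and has exactly 5 vertices, so 5 is optimal.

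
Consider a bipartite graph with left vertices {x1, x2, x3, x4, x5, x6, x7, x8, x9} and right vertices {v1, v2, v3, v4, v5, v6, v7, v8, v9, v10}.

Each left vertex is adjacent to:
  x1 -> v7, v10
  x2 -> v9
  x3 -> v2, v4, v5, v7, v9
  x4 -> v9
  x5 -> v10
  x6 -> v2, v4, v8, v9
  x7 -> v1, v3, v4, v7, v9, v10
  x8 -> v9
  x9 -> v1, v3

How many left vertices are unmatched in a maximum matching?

One maximum matching: x1–v7, x2–v9, x3–v5, x5–v10, x6–v2, x7–v3, x9–v1.
The set {x2, x4, x8} has only 1 neighbour ({v9}), so by Hall's theorem at most 7 of the 9 left vertices can be matched.
That matches 7 of the 9, leaving 2 unmatched; no matching can do better.

2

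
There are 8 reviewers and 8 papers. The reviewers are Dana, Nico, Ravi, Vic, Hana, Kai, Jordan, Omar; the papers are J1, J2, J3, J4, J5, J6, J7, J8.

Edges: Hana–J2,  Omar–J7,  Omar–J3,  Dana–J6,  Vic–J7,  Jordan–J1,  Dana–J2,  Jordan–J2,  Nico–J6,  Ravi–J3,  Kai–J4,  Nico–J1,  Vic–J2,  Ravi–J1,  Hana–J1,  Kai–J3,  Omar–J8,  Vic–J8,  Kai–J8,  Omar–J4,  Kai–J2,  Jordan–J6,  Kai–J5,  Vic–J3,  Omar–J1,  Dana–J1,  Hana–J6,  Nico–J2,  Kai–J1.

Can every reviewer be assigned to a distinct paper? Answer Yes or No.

The set {Dana, Nico, Hana, Jordan} has only 3 neighbours ({J1, J2, J6}), so by Hall's theorem at most 7 of the 8 reviewers can be matched.
Hence no matching covers every reviewer.

No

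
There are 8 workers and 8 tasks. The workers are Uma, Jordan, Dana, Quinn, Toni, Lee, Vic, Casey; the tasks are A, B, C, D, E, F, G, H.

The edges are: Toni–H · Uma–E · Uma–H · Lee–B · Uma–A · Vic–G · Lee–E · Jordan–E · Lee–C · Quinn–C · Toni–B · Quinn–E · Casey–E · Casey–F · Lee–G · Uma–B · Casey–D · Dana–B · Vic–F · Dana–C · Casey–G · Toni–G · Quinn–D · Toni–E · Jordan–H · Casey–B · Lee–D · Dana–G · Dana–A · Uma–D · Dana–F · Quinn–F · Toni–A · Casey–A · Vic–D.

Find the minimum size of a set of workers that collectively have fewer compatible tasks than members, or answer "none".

none

A matching saturating every worker exists, for instance Uma→A, Jordan→H, Dana→F, Quinn→C, Toni→B, Lee→E, Vic→D, Casey→G.
By Hall's marriage theorem, this means |N(S)| ≥ |S| for every subset S, so no violating subset exists.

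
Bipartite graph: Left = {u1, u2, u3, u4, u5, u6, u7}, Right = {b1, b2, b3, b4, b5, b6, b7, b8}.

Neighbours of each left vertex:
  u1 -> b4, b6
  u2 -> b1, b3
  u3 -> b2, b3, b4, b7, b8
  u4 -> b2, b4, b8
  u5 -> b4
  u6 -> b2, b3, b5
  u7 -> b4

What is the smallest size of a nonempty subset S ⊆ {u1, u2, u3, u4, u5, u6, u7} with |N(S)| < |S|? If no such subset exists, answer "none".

2

Take S = {u5, u7}. Its neighbourhood is {b4}, so |N(S)| = 1 < |S| = 2.
No single vertex violates Hall's condition since each has at least one neighbour, so 2 is the minimum.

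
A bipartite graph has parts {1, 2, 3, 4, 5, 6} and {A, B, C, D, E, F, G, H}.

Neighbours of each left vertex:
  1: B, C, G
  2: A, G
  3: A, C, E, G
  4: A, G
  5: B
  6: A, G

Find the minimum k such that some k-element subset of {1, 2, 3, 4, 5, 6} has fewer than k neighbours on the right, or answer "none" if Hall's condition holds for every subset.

3

Take S = {2, 4, 6}. Its neighbourhood is {A, G}, so |N(S)| = 2 < |S| = 3.
Every subset of size less than 3 has at least as many neighbours as members, so 3 is the minimum.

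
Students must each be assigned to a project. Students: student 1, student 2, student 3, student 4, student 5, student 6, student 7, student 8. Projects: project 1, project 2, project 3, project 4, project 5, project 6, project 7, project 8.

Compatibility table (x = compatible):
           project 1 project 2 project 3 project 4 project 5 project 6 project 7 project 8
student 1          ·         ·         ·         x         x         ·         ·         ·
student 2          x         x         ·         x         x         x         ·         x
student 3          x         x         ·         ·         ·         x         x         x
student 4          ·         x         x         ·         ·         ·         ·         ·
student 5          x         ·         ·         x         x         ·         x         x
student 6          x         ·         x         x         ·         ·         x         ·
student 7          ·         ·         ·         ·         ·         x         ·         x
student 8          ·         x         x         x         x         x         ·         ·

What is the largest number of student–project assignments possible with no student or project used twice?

8

For example, pair student 1–project 5, student 2–project 6, student 3–project 7, student 4–project 2, student 5–project 4, student 6–project 1, student 7–project 8, student 8–project 3.
This saturates every student, so 8 is the maximum.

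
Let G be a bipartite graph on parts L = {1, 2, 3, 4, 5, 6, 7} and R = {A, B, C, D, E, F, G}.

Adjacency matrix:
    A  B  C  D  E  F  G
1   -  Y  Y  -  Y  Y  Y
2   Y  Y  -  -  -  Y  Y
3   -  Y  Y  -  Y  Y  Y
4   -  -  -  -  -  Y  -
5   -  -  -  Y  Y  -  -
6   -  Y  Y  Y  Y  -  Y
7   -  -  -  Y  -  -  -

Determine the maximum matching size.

7

A valid assignment of size 7: 1-G, 2-A, 3-C, 4-F, 5-E, 6-B, 7-D.
This saturates every left vertex, so 7 is the maximum.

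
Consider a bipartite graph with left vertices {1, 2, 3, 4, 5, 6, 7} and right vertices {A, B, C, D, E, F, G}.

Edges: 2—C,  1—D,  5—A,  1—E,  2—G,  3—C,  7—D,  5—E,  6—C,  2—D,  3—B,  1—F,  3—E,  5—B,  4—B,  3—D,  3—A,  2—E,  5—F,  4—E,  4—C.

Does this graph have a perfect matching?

Yes

One maximum matching: 1–E, 2–G, 3–A, 4–B, 5–F, 6–C, 7–D.
All 7 left vertices are covered.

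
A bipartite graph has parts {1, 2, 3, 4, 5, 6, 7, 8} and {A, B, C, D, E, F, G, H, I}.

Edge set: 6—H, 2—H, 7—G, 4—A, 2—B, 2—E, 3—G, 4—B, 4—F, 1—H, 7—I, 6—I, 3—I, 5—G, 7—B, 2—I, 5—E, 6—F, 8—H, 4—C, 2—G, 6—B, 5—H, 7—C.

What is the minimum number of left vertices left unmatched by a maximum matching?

1

A valid assignment of size 7: 1–H, 2–G, 3–I, 4–C, 5–E, 6–F, 7–B.
The set {1, 8} has only 1 neighbour ({H}), so by Hall's theorem at most 7 of the 8 left vertices can be matched.
That matches 7 of the 8, leaving 1 unmatched; no matching can do better.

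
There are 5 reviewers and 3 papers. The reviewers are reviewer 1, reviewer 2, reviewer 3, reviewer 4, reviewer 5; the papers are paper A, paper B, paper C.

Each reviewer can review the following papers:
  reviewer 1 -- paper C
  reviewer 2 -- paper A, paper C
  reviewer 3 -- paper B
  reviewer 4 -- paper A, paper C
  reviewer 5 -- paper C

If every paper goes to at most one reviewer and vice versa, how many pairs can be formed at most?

3

One maximum matching: reviewer 1–paper C, reviewer 2–paper A, reviewer 3–paper B.
The set {reviewer 1, reviewer 2, reviewer 4, reviewer 5} has only 2 neighbours ({paper A, paper C}), so by Hall's theorem at most 3 of the 5 reviewers can be matched.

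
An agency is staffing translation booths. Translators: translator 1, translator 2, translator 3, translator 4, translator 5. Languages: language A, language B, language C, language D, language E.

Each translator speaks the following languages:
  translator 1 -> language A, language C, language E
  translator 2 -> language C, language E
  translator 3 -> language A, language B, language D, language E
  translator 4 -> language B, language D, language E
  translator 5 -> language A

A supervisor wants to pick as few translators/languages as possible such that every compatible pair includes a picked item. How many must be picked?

5

The 5 edges translator 1–language E, translator 2–language C, translator 3–language B, translator 4–language D, translator 5–language A form a matching, so any vertex cover needs at least 5 vertices (one per matched edge).
Conversely {translator 1, translator 2, translator 3, translator 4, translator 5} meets every edge and has exactly 5 vertices, so 5 is optimal.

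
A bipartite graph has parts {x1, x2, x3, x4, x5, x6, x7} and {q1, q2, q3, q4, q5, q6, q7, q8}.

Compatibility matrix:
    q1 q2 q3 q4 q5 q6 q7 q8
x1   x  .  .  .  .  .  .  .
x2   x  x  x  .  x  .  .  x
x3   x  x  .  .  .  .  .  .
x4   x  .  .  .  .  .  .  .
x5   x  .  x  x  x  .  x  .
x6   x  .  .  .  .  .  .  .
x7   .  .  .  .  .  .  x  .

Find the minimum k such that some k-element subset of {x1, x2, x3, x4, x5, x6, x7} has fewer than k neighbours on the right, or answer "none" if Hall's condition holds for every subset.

2

Take S = {x1, x4}. Its neighbourhood is {q1}, so |N(S)| = 1 < |S| = 2.
No single vertex violates Hall's condition since each has at least one neighbour, so 2 is the minimum.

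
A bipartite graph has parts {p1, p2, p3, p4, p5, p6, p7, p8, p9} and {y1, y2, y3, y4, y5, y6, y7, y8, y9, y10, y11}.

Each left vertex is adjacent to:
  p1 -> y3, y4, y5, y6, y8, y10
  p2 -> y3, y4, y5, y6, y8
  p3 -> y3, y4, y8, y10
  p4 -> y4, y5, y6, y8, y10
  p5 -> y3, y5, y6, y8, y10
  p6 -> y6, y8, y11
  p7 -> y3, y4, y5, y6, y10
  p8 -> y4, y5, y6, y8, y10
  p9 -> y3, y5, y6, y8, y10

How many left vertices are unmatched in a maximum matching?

For example, pair p1–y3, p2–y5, p3–y4, p4–y8, p5–y10, p6–y11, p7–y6.
The set {p1, p2, p3, p4, p5, p7, p8, p9} has only 6 neighbours ({y10, y3, y4, y5, y6, y8}), so by Hall's theorem at most 7 of the 9 left vertices can be matched.
That matches 7 of the 9, leaving 2 unmatched; no matching can do better.

2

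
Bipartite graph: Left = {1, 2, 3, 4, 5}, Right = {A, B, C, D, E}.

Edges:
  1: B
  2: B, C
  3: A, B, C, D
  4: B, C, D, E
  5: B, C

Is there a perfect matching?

The set {1, 2, 5} has only 2 neighbours ({B, C}), so by Hall's theorem at most 4 of the 5 left vertices can be matched.
Hence no matching covers every left vertex.

No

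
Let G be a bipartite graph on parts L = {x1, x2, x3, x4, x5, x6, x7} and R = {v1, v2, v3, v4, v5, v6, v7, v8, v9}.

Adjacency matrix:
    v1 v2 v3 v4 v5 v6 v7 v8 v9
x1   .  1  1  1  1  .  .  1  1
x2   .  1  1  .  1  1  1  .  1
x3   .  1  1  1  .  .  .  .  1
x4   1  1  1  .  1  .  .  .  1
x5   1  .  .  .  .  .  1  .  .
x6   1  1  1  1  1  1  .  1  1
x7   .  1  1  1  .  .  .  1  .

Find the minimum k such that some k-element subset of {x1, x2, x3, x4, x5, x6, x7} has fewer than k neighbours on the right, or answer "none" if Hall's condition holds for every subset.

none

A matching saturating every left vertex exists, for instance x1→v3, x2→v6, x3→v4, x4→v1, x5→v7, x6→v8, x7→v2.
By Hall's marriage theorem, this means |N(S)| ≥ |S| for every subset S, so no violating subset exists.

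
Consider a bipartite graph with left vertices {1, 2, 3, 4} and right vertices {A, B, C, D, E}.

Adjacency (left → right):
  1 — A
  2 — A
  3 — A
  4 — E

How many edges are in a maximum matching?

A valid assignment of size 2: 1-A, 4-E.
The set {1, 2, 3} has only 1 neighbour ({A}), so by Hall's theorem at most 2 of the 4 left vertices can be matched.

2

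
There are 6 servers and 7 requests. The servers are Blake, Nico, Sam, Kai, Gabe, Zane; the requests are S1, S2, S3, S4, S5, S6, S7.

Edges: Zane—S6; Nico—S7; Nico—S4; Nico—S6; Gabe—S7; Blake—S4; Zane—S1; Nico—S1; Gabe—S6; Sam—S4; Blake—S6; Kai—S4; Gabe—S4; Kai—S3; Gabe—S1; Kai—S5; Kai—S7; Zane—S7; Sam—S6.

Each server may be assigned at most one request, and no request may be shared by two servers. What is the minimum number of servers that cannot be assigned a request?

1

For example, pair Blake-S6, Nico-S1, Sam-S4, Kai-S3, Gabe-S7.
The set {Blake, Nico, Sam, Gabe, Zane} has only 4 neighbours ({S1, S4, S6, S7}), so by Hall's theorem at most 5 of the 6 servers can be matched.
That matches 5 of the 6, leaving 1 unmatched; no matching can do better.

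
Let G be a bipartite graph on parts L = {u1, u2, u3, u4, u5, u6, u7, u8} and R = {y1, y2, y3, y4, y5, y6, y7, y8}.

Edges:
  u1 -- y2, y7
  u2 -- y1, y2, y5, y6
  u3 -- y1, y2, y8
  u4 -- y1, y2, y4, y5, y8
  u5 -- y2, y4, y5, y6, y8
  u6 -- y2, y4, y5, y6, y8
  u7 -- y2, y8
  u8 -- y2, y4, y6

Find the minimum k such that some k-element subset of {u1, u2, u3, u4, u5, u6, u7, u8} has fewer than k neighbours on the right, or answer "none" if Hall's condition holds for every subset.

Take S = {u2, u3, u4, u5, u6, u7, u8}. Its neighbourhood is {y1, y2, y4, y5, y6, y8}, so |N(S)| = 6 < |S| = 7.
Every subset of size less than 7 has at least as many neighbours as members, so 7 is the minimum.

7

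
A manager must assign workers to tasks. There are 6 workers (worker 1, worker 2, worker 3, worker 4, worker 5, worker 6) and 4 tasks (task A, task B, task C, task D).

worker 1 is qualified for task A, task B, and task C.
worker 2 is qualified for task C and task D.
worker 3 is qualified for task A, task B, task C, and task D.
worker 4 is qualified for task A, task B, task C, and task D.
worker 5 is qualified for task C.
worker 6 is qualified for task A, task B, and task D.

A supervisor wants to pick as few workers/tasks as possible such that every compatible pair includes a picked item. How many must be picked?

4

The 4 edges worker 1–task B, worker 2–task C, worker 3–task A, worker 4–task D form a matching, so any vertex cover needs at least 4 vertices (one per matched edge).
Conversely {task A, task B, task C, task D} meets every edge and has exactly 4 vertices, so 4 is optimal.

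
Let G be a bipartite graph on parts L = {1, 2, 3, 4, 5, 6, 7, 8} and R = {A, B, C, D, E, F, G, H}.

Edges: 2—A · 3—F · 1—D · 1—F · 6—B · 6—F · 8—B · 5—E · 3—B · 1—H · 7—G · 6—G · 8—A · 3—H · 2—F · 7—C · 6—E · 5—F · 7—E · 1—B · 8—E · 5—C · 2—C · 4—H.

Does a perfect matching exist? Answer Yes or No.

For example, pair 1→D, 2→A, 3→F, 4→H, 5→C, 6→G, 7→E, 8→B.
Every left vertex is matched, so this is a perfect matching.

Yes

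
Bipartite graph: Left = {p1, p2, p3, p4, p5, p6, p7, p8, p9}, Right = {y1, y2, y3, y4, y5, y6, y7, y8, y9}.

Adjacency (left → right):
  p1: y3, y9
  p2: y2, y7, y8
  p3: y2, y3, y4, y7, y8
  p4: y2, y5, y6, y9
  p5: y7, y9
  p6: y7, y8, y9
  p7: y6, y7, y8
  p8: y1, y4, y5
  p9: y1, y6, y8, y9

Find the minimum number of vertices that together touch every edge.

9

{p1, p2, p3, p4, p5, p6, p7, p8, p9} is a vertex cover of size 9: every edge has an endpoint in this set.
No smaller cover exists because p1–y3, p2–y2, p3–y7, p4–y5, p5–y9, p6–y8, p7–y6, p8–y4, p9–y1 is a matching of size 9, and a cover must include an endpoint of each of these disjoint edges (König's theorem).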